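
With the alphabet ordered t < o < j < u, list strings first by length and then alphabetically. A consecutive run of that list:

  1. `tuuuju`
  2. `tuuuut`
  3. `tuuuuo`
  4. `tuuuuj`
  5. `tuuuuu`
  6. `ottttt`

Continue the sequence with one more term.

Treat ottttt as a base-4 numeral over the given alphabet and add one, carrying through any trailing u's.

otttto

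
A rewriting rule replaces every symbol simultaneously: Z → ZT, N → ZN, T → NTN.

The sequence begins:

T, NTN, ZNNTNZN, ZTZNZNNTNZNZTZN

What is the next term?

φ(ZTZNZNNTNZNZTZN) expands symbol-by-symbol to ZT NTN ZT ZN ZT ZN ZN NTN ZN ZT ZN ZT NTN ZT ZN; joining the 15 pieces gives the next term.

ZTNTNZTZNZTZNZNNTNZNZTZNZTNTNZTZN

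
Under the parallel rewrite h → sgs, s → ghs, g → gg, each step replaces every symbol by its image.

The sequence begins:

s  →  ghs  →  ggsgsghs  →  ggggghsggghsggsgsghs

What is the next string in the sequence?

ggggggggggsgsghsggggggsgsghsggggghsggghsggsgsghs

Applying the rule to each of the 20 symbols of ggggghsggghsggsgsghs gives the pieces gg gg gg gg gg sgs ghs gg gg gg sgs ghs gg gg ghs gg ghs gg sgs ghs, which concatenate to the answer.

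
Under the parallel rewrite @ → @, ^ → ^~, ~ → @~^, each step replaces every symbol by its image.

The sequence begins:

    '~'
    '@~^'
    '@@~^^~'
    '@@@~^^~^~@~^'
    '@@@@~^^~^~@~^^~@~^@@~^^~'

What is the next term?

Rewriting the 24 symbols of @@@@~^^~^~@~^^~@~^@@~^^~ one by one yields @ @ @ @ @~^ ^~ ^~ @~^ ^~ @~^ @ @~^ ^~ ^~ @~^ @ @~^ ^~ @ @ @~^ ^~ ^~ @~^; concatenated:

@@@@@~^^~^~@~^^~@~^@@~^^~^~@~^@@~^^~@@@~^^~^~@~^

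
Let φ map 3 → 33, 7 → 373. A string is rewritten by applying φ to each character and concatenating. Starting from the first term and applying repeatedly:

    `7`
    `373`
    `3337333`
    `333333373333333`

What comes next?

φ(333333373333333) expands symbol-by-symbol to 33 33 33 33 33 33 33 373 33 33 33 33 33 33 33; joining the 15 pieces gives the next term.

3333333333333337333333333333333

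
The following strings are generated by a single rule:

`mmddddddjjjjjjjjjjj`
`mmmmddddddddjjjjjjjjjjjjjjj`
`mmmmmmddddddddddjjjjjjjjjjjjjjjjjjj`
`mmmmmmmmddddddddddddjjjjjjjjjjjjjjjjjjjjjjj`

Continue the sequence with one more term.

Term n consists of 2n-2 m's, followed by 2n+2 d's, followed by 4n+3 j's, where the shown terms are n = 2, 3, 4, 5.
At n = 6 the blocks have lengths 10, 14, 27.

mmmmmmmmmmddddddddddddddjjjjjjjjjjjjjjjjjjjjjjjjjjj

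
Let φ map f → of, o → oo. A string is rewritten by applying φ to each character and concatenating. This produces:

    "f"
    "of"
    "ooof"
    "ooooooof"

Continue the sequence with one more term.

ooooooooooooooof

Apply φ to ooooooof symbol by symbol: o→oo, o→oo, o→oo, o→oo, o→oo, o→oo, o→oo, f→of; joined: oo oo oo oo oo oo oo of.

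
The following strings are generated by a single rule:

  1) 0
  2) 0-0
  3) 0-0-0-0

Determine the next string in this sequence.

0-0-0-0-0-0-0-0

Every step duplicates the string with '-' between the halves.
So the next term is two copies of 0-0-0-0 with '-' between the halves.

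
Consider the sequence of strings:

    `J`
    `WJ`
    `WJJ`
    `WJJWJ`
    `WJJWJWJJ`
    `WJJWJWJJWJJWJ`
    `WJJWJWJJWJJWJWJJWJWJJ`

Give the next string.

WJJWJWJJWJJWJWJJWJWJJWJJWJWJJWJJWJ

This is a Fibonacci-style word recurrence s(k) = s(k−1)·s(k−2): e.g. WJ·J = WJJ.
Continuing: WJJWJWJJWJJWJWJJWJWJJ · WJJWJWJJWJJWJ gives term 8.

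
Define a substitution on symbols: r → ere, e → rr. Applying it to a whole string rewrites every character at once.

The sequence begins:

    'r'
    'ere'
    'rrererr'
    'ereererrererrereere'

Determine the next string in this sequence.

Replace each of the 19 characters of ereererrererrereere in place — rr ere rr rr ere rr ere ere rr ere rr ere ere rr ere rr rr ere rr — and concatenate.

rrererrrrererrereererrererrereererrererrrrererr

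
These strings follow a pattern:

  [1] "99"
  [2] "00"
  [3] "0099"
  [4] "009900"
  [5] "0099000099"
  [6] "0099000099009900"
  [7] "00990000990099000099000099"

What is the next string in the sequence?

This is a Fibonacci-style word recurrence s(k) = s(k−1)·s(k−2): e.g. 00·99 = 0099.
Continuing: 00990000990099000099000099 · 0099000099009900 gives term 8.

009900009900990000990000990099000099009900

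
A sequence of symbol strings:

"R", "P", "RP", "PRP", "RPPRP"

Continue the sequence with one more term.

From term 3 onward, concatenate the second-to-last term with the last: R·P = RP, P·RP = PRP, …
Continuing: PRP · RPPRP gives term 6.

PRPRPPRP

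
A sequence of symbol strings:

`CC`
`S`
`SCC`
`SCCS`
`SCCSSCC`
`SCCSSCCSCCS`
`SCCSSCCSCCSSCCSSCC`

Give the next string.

Each term (from the third on) is the previous term followed by the one before it: term 3 = S·CC = SCC.
Continuing: SCCSSCCSCCSSCCSSCC · SCCSSCCSCCS gives term 8.

SCCSSCCSCCSSCCSSCCSCCSSCCSCCS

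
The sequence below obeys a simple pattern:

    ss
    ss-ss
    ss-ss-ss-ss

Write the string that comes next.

Every step duplicates the string with '-' between the halves.
So the next term is two copies of ss-ss-ss-ss with '-' between the halves.

ss-ss-ss-ss-ss-ss-ss-ss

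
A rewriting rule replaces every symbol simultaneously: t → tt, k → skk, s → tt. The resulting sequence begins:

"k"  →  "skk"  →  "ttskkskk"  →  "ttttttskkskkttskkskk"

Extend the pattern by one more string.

ttttttttttttttskkskkttskkskkttttttskkskkttskkskk

Applying the rule to each of the 20 symbols of ttttttskkskkttskkskk gives the pieces tt tt tt tt tt tt tt skk skk tt skk skk tt tt tt skk skk tt skk skk, which concatenate to the answer.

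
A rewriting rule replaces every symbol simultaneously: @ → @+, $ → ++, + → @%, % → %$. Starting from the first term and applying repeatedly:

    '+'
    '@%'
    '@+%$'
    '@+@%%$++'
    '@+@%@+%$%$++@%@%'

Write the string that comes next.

@+@%@+%$@+@%%$++%$++@%@%@+%$@+%$

Replace each of the 16 characters of @+@%@+%$%$++@%@% in place — @+ @% @+ %$ @+ @% %$ ++ %$ ++ @% @% @+ %$ @+ %$ — and concatenate.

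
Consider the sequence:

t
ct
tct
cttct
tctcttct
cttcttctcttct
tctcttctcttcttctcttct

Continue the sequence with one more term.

Each term (from the third on) is the two preceding terms concatenated in order: term 3 = t·ct = tct.
So term 8 is cttcttctcttct·tctcttctcttcttctcttct.

cttcttctcttcttctcttctcttcttctcttct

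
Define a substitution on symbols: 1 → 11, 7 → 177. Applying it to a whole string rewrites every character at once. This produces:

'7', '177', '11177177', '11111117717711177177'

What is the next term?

Rewriting the 20 symbols of 11111117717711177177 one by one yields 11 11 11 11 11 11 11 177 177 11 177 177 11 11 11 177 177 11 177 177; concatenated:

111111111111111771771117717711111117717711177177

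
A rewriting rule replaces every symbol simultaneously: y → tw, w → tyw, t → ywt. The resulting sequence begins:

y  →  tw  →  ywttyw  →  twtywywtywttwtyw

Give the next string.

φ(twtywywtywttwtyw) expands symbol-by-symbol to ywt tyw ywt tw tyw tw tyw ywt tw tyw ywt ywt tyw ywt tw tyw; joining the 16 pieces gives the next term.

ywttywywttwtywtwtywywttwtywywtywttywywttwtyw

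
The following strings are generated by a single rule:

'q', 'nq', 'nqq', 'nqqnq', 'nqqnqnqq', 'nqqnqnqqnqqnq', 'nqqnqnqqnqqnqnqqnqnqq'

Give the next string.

Each term (from the third on) is the previous term followed by the one before it: term 3 = nq·q = nqq.
Continuing: nqqnqnqqnqqnqnqqnqnqq · nqqnqnqqnqqnq gives term 8.

nqqnqnqqnqqnqnqqnqnqqnqqnqnqqnqqnq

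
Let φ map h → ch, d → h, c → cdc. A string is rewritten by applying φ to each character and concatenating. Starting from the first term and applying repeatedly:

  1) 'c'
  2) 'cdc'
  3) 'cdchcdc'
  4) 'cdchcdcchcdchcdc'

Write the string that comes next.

Replace each of the 16 characters of cdchcdcchcdchcdc in place — cdc h cdc ch cdc h cdc cdc ch cdc h cdc ch cdc h cdc — and concatenate.

cdchcdcchcdchcdccdcchcdchcdcchcdchcdc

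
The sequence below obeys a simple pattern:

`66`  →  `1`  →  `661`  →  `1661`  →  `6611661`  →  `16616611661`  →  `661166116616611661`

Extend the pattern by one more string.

Each term (from the third on) is the two preceding terms concatenated in order: term 3 = 66·1 = 661.
The next term joins 16616611661 and 661166116616611661.

16616611661661166116616611661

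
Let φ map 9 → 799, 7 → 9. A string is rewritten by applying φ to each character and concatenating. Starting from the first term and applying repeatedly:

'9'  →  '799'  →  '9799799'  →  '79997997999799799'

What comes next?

φ(79997997999799799) expands symbol-by-symbol to 9 799 799 799 9 799 799 9 799 799 799 9 799 799 9 799 799; joining the 17 pieces gives the next term.

97997997999799799979979979997997999799799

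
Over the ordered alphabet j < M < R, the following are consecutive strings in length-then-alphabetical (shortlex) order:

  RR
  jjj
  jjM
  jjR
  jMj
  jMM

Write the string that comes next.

jMR

Treat jMM as a base-3 numeral over the given alphabet and add one, carrying through any trailing R's.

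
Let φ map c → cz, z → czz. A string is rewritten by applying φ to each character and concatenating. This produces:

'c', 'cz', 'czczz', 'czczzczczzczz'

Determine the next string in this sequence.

czczzczczzczzczczzczczzczzczczzczz

φ(czczzczczzczz) expands symbol-by-symbol to cz czz cz czz czz cz czz cz czz czz cz czz czz; joining the 13 pieces gives the next term.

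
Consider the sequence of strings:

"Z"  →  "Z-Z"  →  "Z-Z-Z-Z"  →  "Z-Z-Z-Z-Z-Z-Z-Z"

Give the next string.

s(k+1) = s(k)·-·s(k) — each term doubles the last with '-' between the halves.
So the next term is two copies of Z-Z-Z-Z-Z-Z-Z-Z with '-' between the halves.

Z-Z-Z-Z-Z-Z-Z-Z-Z-Z-Z-Z-Z-Z-Z-Z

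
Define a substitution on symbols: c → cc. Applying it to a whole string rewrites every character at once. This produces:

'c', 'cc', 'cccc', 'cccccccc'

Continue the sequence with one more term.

cccccccccccccccc

Rewriting each symbol of cccccccc: c→cc, c→cc, c→cc, c→cc, c→cc, c→cc, c→cc, c→cc, which concatenates to cc cc cc cc cc cc cc cc.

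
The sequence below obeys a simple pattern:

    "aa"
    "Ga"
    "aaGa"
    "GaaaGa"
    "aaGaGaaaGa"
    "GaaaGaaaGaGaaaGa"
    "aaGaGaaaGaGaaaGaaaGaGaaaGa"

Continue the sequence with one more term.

GaaaGaaaGaGaaaGaaaGaGaaaGaGaaaGaaaGaGaaaGa

From term 3 onward, concatenate the second-to-last term with the last: aa·Ga = aaGa, Ga·aaGa = GaaaGa, …
The next term joins GaaaGaaaGaGaaaGa and aaGaGaaaGaGaaaGaaaGaGaaaGa.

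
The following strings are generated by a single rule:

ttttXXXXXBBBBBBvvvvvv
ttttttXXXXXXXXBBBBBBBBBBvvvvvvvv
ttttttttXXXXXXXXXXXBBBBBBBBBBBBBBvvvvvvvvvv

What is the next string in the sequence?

ttttttttttXXXXXXXXXXXXXXBBBBBBBBBBBBBBBBBBvvvvvvvvvvvv

Reading off run lengths: t runs 4, 6, 8; X runs 5, 8, 11; B runs 6, 10, 14; v runs 6, 8, 10 — each is linear in n, where the shown terms are n = 2, 3, 4.
For the next term, n = 5, so the run lengths are 10, 14, 18, 12.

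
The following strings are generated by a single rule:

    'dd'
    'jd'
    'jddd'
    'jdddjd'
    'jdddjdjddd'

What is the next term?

jdddjdjdddjdddjd

Each term (from the third on) is the previous term followed by the one before it: term 3 = jd·dd = jddd.
So term 6 is jdddjdjddd·jdddjd.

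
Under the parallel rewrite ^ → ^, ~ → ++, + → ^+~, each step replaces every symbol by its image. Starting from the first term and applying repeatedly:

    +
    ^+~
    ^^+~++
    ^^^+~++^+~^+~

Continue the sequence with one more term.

φ(^^^+~++^+~^+~) expands symbol-by-symbol to ^ ^ ^ ^+~ ++ ^+~ ^+~ ^ ^+~ ++ ^ ^+~ ++; joining the 13 pieces gives the next term.

^^^^+~++^+~^+~^^+~++^^+~++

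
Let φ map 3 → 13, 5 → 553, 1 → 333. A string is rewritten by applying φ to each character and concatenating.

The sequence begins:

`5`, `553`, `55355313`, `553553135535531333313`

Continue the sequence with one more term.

Rewriting the 21 symbols of 553553135535531333313 one by one yields 553 553 13 553 553 13 333 13 553 553 13 553 553 13 333 13 13 13 13 333 13; concatenated:

55355313553553133331355355313553553133331313131333313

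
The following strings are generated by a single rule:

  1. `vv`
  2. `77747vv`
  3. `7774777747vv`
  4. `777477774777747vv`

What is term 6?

7774777747777477774777747vv

The strings grow by a fixed prefix 77747 each time.
From 777477774777747vv, 2 further steps: 777477774777747vv → 77747777477774777747vv → (answer).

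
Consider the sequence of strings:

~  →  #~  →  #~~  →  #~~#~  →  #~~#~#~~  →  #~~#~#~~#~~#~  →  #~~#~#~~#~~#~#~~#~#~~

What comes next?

#~~#~#~~#~~#~#~~#~#~~#~~#~#~~#~~#~

This is a Fibonacci-style word recurrence s(k) = s(k−1)·s(k−2): e.g. #~·~ = #~~.
The next term joins #~~#~#~~#~~#~#~~#~#~~ and #~~#~#~~#~~#~.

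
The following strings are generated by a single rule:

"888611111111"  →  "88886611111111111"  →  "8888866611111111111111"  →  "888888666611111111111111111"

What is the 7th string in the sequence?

888888888666666611111111111111111111111111

Term n consists of n 8's, followed by n-2 6's, followed by 3n-1 1's, where the shown terms are n = 3, 4, 5, 6.
At n = 9 the blocks have lengths 9, 7, 26.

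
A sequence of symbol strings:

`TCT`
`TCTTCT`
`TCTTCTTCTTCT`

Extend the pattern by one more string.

Every step duplicates the string.
So the next term is two copies of TCTTCTTCTTCT.

TCTTCTTCTTCTTCTTCTTCTTCT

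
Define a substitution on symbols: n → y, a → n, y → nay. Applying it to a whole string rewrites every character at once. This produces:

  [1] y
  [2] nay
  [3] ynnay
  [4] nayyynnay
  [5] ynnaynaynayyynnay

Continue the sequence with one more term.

Rewriting the 17 symbols of ynnaynaynayyynnay one by one yields nay y y n nay y n nay y n nay nay nay y y n nay; concatenated:

nayyynnayynnayynnaynaynayyynnay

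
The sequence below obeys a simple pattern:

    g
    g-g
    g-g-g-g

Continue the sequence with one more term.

g-g-g-g-g-g-g-g

Every step duplicates the string with '-' between the halves.
One more doubling of g-g-g-g gives the answer.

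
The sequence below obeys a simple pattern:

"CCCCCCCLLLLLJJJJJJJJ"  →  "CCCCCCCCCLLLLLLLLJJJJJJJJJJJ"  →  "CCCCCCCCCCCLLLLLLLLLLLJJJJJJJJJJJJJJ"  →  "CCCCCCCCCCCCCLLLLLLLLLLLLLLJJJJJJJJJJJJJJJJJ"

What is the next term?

CCCCCCCCCCCCCCCLLLLLLLLLLLLLLLLLJJJJJJJJJJJJJJJJJJJJ

The n-th term is 2n+3 C's then 3n-1 L's then 3n+2 J's, where the shown terms are n = 2, 3, 4, 5.
Setting n = 6 gives 15, 17, 20 characters in each block.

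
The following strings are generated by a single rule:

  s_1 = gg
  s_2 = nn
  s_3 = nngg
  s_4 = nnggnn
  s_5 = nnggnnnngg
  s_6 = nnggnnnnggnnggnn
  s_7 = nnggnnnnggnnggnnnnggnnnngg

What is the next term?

nnggnnnnggnnggnnnnggnnnnggnnggnnnnggnnggnn

Each term (from the third on) is the previous term followed by the one before it: term 3 = nn·gg = nngg.
Continuing: nnggnnnnggnnggnnnnggnnnngg · nnggnnnnggnnggnn gives term 8.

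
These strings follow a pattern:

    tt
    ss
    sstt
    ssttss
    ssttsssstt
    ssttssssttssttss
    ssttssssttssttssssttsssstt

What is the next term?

ssttssssttssttssssttssssttssttssssttssttss

From term 3 onward, concatenate the last term with the second-to-last: ss·tt = sstt, sstt·ss = ssttss, …
Continuing: ssttssssttssttssssttsssstt · ssttssssttssttss gives term 8.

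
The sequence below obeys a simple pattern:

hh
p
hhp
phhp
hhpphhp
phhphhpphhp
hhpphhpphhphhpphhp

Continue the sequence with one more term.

phhphhpphhphhpphhpphhphhpphhp

Each term (from the third on) is the two preceding terms concatenated in order: term 3 = hh·p = hhp.
Continuing: phhphhpphhp · hhpphhpphhphhpphhp gives term 8.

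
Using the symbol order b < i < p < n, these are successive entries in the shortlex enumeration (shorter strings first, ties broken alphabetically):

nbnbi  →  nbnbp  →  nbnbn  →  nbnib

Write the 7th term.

Advancing 3 positions from nbnib through nbnib → nbnii → nbnip reaches term 7.

nbnin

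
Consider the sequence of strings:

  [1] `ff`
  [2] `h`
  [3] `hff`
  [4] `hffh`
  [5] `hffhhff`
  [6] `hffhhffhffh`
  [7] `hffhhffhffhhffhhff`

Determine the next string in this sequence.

hffhhffhffhhffhhffhffhhffhffh

From term 3 onward, concatenate the last term with the second-to-last: h·ff = hff, hff·h = hffh, …
So term 8 is hffhhffhffhhffhhff·hffhhffhffh.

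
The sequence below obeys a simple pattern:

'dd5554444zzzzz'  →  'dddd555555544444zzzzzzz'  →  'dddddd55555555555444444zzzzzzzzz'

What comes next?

dddddddd5555555555555554444444zzzzzzzzzzz

Term n consists of 2n d's, followed by 4n-1 5's, followed by n+3 4's, followed by 2n+3 z's (n = 1, 2, …).
For the next term, n = 4, so the run lengths are 8, 15, 7, 11.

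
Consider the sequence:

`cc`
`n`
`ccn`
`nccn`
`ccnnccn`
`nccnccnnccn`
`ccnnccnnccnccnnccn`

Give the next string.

nccnccnnccnccnnccnnccnccnnccn

This is a Fibonacci-style word recurrence s(k) = s(k−2)·s(k−1): e.g. cc·n = ccn.
So term 8 is nccnccnnccn·ccnnccnnccnccnnccn.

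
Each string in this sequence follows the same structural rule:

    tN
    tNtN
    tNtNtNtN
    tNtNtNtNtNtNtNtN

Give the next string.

Every step duplicates the string.
Doubling tNtNtNtNtNtNtNtN:

tNtNtNtNtNtNtNtNtNtNtNtNtNtNtNtN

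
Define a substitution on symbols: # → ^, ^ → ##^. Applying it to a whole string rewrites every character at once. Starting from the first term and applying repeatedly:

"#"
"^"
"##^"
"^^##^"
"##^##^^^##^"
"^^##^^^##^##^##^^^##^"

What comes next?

Rewriting the 21 symbols of ^^##^^^##^##^##^^^##^ one by one yields ##^ ##^ ^ ^ ##^ ##^ ##^ ^ ^ ##^ ^ ^ ##^ ^ ^ ##^ ##^ ##^ ^ ^ ##^; concatenated:

##^##^^^##^##^##^^^##^^^##^^^##^##^##^^^##^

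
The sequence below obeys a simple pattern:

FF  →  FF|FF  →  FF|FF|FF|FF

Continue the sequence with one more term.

Each string is two copies of the previous one joined by '|'.
Doubling FF|FF|FF|FF with '|' between the halves:

FF|FF|FF|FF|FF|FF|FF|FF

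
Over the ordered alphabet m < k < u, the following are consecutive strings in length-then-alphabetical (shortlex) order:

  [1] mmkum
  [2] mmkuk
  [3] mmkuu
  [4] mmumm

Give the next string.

mmumk

Find the rightmost character of mmumm below u, bump it to the next letter, and reset everything to its right to m.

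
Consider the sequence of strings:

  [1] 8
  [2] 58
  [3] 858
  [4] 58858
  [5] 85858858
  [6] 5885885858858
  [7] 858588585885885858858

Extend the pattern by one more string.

5885885858858858588585885885858858

From term 3 onward, concatenate the second-to-last term with the last: 8·58 = 858, 58·858 = 58858, …
The next term joins 5885885858858 and 858588585885885858858.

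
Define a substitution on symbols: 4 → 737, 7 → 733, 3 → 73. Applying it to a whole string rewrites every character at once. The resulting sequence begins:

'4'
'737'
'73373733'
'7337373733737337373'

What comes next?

Rewriting the 19 symbols of 7337373733737337373 one by one yields 733 73 73 733 73 733 73 733 73 73 733 73 733 73 73 733 73 733 73; concatenated:

7337373733737337373373737337373373737337373373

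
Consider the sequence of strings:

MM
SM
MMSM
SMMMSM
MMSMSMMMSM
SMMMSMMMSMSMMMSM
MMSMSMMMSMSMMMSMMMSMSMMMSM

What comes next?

This is a Fibonacci-style word recurrence s(k) = s(k−2)·s(k−1): e.g. MM·SM = MMSM.
The next term joins SMMMSMMMSMSMMMSM and MMSMSMMMSMSMMMSMMMSMSMMMSM.

SMMMSMMMSMSMMMSMMMSMSMMMSMSMMMSMMMSMSMMMSM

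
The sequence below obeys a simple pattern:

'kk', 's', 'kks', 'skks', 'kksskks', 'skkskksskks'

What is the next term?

Each term (from the third on) is the two preceding terms concatenated in order: term 3 = kk·s = kks.
Continuing: kksskks · skkskksskks gives term 7.

kksskksskkskksskks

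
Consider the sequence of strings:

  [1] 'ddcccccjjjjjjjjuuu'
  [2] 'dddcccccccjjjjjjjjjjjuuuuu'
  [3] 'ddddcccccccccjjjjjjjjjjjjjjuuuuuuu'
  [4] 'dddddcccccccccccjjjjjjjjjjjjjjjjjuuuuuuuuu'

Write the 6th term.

Reading off run lengths: d runs 2, 3, 4, 5; c runs 5, 7, 9, 11; j runs 8, 11, 14, 17; u runs 3, 5, 7, 9 — each is linear in n, where the shown terms are n = 2, 3, 4, 5.
At n = 7 the blocks have lengths 7, 15, 23, 13.

dddddddcccccccccccccccjjjjjjjjjjjjjjjjjjjjjjjuuuuuuuuuuuuu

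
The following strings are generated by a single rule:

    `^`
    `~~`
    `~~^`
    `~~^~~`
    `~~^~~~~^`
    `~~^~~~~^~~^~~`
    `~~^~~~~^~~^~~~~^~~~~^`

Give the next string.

Each term (from the third on) is the previous term followed by the one before it: term 3 = ~~·^ = ~~^.
The next term joins ~~^~~~~^~~^~~~~^~~~~^ and ~~^~~~~^~~^~~.

~~^~~~~^~~^~~~~^~~~~^~~^~~~~^~~^~~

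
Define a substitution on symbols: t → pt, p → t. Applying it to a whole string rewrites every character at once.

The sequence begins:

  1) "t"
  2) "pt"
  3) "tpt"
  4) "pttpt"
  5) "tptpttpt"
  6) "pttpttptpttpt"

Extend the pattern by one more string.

tptpttptpttpttptpttpt

Applying the rule to each of the 13 symbols of pttpttptpttpt gives the pieces t pt pt t pt pt t pt t pt pt t pt, which concatenate to the answer.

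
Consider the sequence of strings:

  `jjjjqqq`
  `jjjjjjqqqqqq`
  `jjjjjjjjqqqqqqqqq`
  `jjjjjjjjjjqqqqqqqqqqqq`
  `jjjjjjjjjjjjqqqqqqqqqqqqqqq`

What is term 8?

jjjjjjjjjjjjjjjjjjqqqqqqqqqqqqqqqqqqqqqqqq

The n-th term is 2n+2 j's then 3n q's (n = 1, 2, …).
At n = 8 the blocks have lengths 18, 24.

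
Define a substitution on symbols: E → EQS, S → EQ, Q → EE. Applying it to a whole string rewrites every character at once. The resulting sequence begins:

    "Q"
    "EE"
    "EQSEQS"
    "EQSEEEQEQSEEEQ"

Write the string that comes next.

φ(EQSEEEQEQSEEEQ) expands symbol-by-symbol to EQS EE EQ EQS EQS EQS EE EQS EE EQ EQS EQS EQS EE; joining the 14 pieces gives the next term.

EQSEEEQEQSEQSEQSEEEQSEEEQEQSEQSEQSEE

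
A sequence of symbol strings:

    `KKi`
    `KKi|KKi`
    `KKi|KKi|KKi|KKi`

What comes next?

Each string is two copies of the previous one joined by '|'.
So the next term is two copies of KKi|KKi|KKi|KKi with '|' between the halves.

KKi|KKi|KKi|KKi|KKi|KKi|KKi|KKi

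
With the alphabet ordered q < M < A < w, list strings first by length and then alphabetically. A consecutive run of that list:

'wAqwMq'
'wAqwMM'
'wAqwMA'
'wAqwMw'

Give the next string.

wAqwAq

Treat wAqwMw as a base-4 numeral over the given alphabet and add one, carrying through any trailing w's.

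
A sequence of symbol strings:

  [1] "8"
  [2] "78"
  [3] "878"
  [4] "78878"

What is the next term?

87878878

Each term (from the third on) is the two preceding terms concatenated in order: term 3 = 8·78 = 878.
The next term joins 878 and 78878.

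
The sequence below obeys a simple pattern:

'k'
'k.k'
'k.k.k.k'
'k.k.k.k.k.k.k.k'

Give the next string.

Every step duplicates the string with '.' between the halves.
Doubling k.k.k.k.k.k.k.k with '.' between the halves:

k.k.k.k.k.k.k.k.k.k.k.k.k.k.k.k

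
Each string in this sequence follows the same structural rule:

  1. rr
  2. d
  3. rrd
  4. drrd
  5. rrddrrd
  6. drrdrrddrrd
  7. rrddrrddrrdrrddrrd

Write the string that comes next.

From term 3 onward, concatenate the second-to-last term with the last: rr·d = rrd, d·rrd = drrd, …
The next term joins drrdrrddrrd and rrddrrddrrdrrddrrd.

drrdrrddrrdrrddrrddrrdrrddrrd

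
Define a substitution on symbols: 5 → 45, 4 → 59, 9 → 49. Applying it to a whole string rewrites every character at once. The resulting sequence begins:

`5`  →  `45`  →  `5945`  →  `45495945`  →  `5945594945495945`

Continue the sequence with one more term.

Rewriting the 16 symbols of 5945594945495945 one by one yields 45 49 59 45 45 49 59 49 59 45 59 49 45 49 59 45; concatenated:

45495945454959495945594945495945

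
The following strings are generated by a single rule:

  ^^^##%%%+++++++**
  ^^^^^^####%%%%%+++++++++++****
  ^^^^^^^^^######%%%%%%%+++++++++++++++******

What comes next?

Reading off run lengths: ^ runs 3, 6, 9; # runs 2, 4, 6; % runs 3, 5, 7; + runs 7, 11, 15; * runs 2, 4, 6 — each is linear in n (n = 1, 2, …).
At n = 4 the blocks have lengths 12, 8, 9, 19, 8.

^^^^^^^^^^^^########%%%%%%%%%+++++++++++++++++++********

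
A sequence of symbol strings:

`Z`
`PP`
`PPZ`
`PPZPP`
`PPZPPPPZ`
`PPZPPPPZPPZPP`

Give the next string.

PPZPPPPZPPZPPPPZPPPPZ

Each term (from the third on) is the previous term followed by the one before it: term 3 = PP·Z = PPZ.
So term 7 is PPZPPPPZPPZPP·PPZPPPPZ.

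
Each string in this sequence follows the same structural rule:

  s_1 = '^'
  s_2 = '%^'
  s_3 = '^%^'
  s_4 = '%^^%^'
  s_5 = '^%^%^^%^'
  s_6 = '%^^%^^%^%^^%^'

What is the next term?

This is a Fibonacci-style word recurrence s(k) = s(k−2)·s(k−1): e.g. ^·%^ = ^%^.
So term 7 is ^%^%^^%^·%^^%^^%^%^^%^.

^%^%^^%^%^^%^^%^%^^%^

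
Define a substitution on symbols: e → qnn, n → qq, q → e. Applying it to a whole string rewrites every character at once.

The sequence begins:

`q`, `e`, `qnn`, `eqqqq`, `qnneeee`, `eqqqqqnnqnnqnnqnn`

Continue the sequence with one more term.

Rewriting the 17 symbols of eqqqqqnnqnnqnnqnn one by one yields qnn e e e e e qq qq e qq qq e qq qq e qq qq; concatenated:

qnneeeeeqqqqeqqqqeqqqqeqqqq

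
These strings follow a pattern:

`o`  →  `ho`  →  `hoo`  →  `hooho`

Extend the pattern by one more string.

hoohohoo

Each term (from the third on) is the previous term followed by the one before it: term 3 = ho·o = hoo.
The next term joins hooho and hoo.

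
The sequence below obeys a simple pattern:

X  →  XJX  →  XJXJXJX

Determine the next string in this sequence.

XJXJXJXJXJXJXJX

Every step duplicates the string with 'J' between the halves.
So the next term is two copies of XJXJXJX with 'J' between the halves.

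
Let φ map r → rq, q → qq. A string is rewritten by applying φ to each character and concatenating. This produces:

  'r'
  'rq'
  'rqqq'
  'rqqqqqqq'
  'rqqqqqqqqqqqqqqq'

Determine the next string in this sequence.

Applying the rule to each of the 16 symbols of rqqqqqqqqqqqqqqq gives the pieces rq qq qq qq qq qq qq qq qq qq qq qq qq qq qq qq, which concatenate to the answer.

rqqqqqqqqqqqqqqqqqqqqqqqqqqqqqqq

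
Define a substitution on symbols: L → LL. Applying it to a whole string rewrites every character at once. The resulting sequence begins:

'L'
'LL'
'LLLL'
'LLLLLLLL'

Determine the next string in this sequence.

Expanding LLLLLLLL: L→LL, L→LL, L→LL, L→LL, L→LL, L→LL, L→LL, L→LL. Concatenated: LL LL LL LL LL LL LL LL.

LLLLLLLLLLLLLLLL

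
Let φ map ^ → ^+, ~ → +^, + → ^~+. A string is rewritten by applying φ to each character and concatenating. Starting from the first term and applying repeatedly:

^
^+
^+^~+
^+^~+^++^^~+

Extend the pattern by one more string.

^+^~+^++^^~+^+^~+^~+^+^++^^~+

Rewriting each symbol of ^+^~+^++^^~+: ^→^+, +→^~+, ^→^+, ~→+^, +→^~+, ^→^+, +→^~+, +→^~+, ^→^+, ^→^+, ~→+^, +→^~+, which concatenates to ^+ ^~+ ^+ +^ ^~+ ^+ ^~+ ^~+ ^+ ^+ +^ ^~+.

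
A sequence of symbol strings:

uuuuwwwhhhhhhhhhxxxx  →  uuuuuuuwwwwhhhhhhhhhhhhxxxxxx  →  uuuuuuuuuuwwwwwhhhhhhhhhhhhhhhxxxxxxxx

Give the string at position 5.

Reading off run lengths: u runs 4, 7, 10; w runs 3, 4, 5; h runs 9, 12, 15; x runs 4, 6, 8 — each is linear in n, where the shown terms are n = 2, 3, 4.
For term 5, n = 6, so the run lengths are 16, 7, 21, 12.

uuuuuuuuuuuuuuuuwwwwwwwhhhhhhhhhhhhhhhhhhhhhxxxxxxxxxxxx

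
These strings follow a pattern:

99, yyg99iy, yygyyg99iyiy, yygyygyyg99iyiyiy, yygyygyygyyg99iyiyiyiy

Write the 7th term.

Every step adds yyg to the front and iy to the end of the previous string.
From yygyygyygyyg99iyiyiyiy, 2 further steps: yygyygyygyyg99iyiyiyiy → yygyygyygyygyyg99iyiyiyiyiy → (answer).

yygyygyygyygyygyyg99iyiyiyiyiyiy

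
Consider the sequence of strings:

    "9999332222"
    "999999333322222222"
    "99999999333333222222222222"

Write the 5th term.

999999999999333333333322222222222222222222

Reading off run lengths: 9 runs 4, 6, 8; 3 runs 2, 4, 6; 2 runs 4, 8, 12 — each is linear in n (n = 1, 2, …).
At n = 5 the blocks have lengths 12, 10, 20.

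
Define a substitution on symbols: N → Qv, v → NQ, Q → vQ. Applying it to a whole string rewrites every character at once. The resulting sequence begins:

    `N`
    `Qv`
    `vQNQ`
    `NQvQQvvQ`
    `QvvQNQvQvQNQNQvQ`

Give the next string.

vQNQNQvQQvvQNQvQNQvQQvvQQvvQNQvQ

φ(QvvQNQvQvQNQNQvQ) expands symbol-by-symbol to vQ NQ NQ vQ Qv vQ NQ vQ NQ vQ Qv vQ Qv vQ NQ vQ; joining the 16 pieces gives the next term.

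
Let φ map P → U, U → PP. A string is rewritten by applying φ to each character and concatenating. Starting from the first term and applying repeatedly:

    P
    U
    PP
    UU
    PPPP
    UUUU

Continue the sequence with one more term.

PPPPPPPP

Rewriting each symbol of UUUU: U→PP, U→PP, U→PP, U→PP, which concatenates to PP PP PP PP.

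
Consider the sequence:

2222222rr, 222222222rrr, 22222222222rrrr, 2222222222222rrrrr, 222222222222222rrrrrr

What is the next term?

22222222222222222rrrrrrr

The n-th term is 2n+1 2's then n-1 r's, where the shown terms are n = 3, 4, 5, 6, 7.
At n = 8 the blocks have lengths 17, 7.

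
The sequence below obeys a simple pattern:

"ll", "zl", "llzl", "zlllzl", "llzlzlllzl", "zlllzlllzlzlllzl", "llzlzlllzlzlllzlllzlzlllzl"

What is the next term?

zlllzlllzlzlllzlllzlzlllzlzlllzlllzlzlllzl

Each term (from the third on) is the two preceding terms concatenated in order: term 3 = ll·zl = llzl.
So term 8 is zlllzlllzlzlllzl·llzlzlllzlzlllzlllzlzlllzl.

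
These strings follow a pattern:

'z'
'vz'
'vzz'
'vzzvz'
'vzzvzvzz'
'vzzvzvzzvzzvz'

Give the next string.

From term 3 onward, concatenate the last term with the second-to-last: vz·z = vzz, vzz·vz = vzzvz, …
So term 7 is vzzvzvzzvzzvz·vzzvzvzz.

vzzvzvzzvzzvzvzzvzvzz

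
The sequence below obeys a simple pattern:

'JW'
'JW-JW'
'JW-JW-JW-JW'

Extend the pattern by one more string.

s(k+1) = s(k)·-·s(k) — each term doubles the last with '-' between the halves.
Doubling JW-JW-JW-JW with '-' between the halves:

JW-JW-JW-JW-JW-JW-JW-JW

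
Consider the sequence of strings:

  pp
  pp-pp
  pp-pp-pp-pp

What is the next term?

Each string is two copies of the previous one joined by '-'.
One more doubling of pp-pp-pp-pp gives the answer.

pp-pp-pp-pp-pp-pp-pp-pp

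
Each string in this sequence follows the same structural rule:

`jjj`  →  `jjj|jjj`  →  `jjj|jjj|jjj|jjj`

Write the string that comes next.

jjj|jjj|jjj|jjj|jjj|jjj|jjj|jjj

s(k+1) = s(k)·|·s(k) — each term doubles the last with '|' between the halves.
So the next term is two copies of jjj|jjj|jjj|jjj with '|' between the halves.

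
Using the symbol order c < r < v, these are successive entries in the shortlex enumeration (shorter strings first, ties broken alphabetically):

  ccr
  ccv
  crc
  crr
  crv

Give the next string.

Treat crv as a base-3 numeral over the given alphabet and add one, carrying through any trailing v's.

cvc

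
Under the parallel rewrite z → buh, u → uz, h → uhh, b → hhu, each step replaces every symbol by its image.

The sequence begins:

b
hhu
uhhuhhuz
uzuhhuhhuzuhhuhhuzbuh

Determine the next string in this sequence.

Rewriting the 21 symbols of uzuhhuhhuzuhhuhhuzbuh one by one yields uz buh uz uhh uhh uz uhh uhh uz buh uz uhh uhh uz uhh uhh uz buh hhu uz uhh; concatenated:

uzbuhuzuhhuhhuzuhhuhhuzbuhuzuhhuhhuzuhhuhhuzbuhhhuuzuhh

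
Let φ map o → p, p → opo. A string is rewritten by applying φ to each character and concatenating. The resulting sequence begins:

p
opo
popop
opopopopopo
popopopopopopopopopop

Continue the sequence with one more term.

opopopopopopopopopopopopopopopopopopopopopo

Replace each of the 21 characters of popopopopopopopopopop in place — opo p opo p opo p opo p opo p opo p opo p opo p opo p opo p opo — and concatenate.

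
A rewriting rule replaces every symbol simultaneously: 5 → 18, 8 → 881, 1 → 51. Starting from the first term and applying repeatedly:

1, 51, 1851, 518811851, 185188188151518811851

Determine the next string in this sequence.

Rewriting the 21 symbols of 185188188151518811851 one by one yields 51 881 18 51 881 881 51 881 881 51 18 51 18 51 881 881 51 51 881 18 51; concatenated:

51881185188188151881881511851185188188151518811851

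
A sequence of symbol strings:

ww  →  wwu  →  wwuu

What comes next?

Every step adds u to the end: s(k+1) = s(k)·u.
One more step from wwuu gives the answer.

wwuuu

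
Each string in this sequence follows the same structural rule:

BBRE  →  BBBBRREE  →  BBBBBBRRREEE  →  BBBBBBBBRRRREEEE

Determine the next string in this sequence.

Reading off run lengths: B runs 2, 4, 6, 8; R runs 1, 2, 3, 4; E runs 1, 2, 3, 4 — each is linear in n (n = 1, 2, …).
For the next term, n = 5, so the run lengths are 10, 5, 5.

BBBBBBBBBBRRRRREEEEE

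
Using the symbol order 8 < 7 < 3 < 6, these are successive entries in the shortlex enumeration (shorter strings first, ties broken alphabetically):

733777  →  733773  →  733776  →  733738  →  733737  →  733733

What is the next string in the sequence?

Find the rightmost character of 733733 below 6, bump it to the next letter, and reset everything to its right to 8.

733736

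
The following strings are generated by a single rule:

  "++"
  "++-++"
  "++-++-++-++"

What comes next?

s(k+1) = s(k)·-·s(k) — each term doubles the last with '-' between the halves.
Doubling ++-++-++-++ with '-' between the halves:

++-++-++-++-++-++-++-++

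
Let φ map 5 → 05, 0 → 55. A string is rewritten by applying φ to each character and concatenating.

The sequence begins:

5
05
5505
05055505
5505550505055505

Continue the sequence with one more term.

φ(5505550505055505) expands symbol-by-symbol to 05 05 55 05 05 05 55 05 55 05 55 05 05 05 55 05; joining the 16 pieces gives the next term.

05055505050555055505550505055505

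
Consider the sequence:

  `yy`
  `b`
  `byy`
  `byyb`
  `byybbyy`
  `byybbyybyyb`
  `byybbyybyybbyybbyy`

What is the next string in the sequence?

This is a Fibonacci-style word recurrence s(k) = s(k−1)·s(k−2): e.g. b·yy = byy.
So term 8 is byybbyybyybbyybbyy·byybbyybyyb.

byybbyybyybbyybbyybyybbyybyyb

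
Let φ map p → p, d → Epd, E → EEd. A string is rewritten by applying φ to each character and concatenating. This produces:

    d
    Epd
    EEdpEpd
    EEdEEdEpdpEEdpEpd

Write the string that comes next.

Replace each of the 17 characters of EEdEEdEpdpEEdpEpd in place — EEd EEd Epd EEd EEd Epd EEd p Epd p EEd EEd Epd p EEd p Epd — and concatenate.

EEdEEdEpdEEdEEdEpdEEdpEpdpEEdEEdEpdpEEdpEpd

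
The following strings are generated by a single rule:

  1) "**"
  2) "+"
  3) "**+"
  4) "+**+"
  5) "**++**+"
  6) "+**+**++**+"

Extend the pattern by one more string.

**++**++**+**++**+

From term 3 onward, concatenate the second-to-last term with the last: **·+ = **+, +·**+ = +**+, …
So term 7 is **++**+·+**+**++**+.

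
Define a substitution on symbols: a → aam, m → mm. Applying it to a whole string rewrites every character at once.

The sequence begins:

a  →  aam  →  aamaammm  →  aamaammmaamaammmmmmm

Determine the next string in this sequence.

Applying the rule to each of the 20 symbols of aamaammmaamaammmmmmm gives the pieces aam aam mm aam aam mm mm mm aam aam mm aam aam mm mm mm mm mm mm mm, which concatenate to the answer.

aamaammmaamaammmmmmmaamaammmaamaammmmmmmmmmmmmmm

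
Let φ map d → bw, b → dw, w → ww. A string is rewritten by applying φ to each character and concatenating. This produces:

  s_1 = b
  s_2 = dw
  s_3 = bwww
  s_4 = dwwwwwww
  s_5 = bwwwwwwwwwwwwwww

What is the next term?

Replace each of the 16 characters of bwwwwwwwwwwwwwww in place — dw ww ww ww ww ww ww ww ww ww ww ww ww ww ww ww — and concatenate.

dwwwwwwwwwwwwwwwwwwwwwwwwwwwwwww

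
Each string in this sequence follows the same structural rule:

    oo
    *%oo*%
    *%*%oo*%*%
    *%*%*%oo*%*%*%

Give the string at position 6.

*%*%*%*%*%oo*%*%*%*%*%

Each term wraps the previous one in *% on the left and *% on the right.
From *%*%*%oo*%*%*%, 2 further steps: *%*%*%oo*%*%*% → *%*%*%*%oo*%*%*%*% → (answer).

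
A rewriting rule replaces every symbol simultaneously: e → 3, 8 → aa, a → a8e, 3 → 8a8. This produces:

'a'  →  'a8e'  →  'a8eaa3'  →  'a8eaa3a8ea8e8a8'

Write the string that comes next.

φ(a8eaa3a8ea8e8a8) expands symbol-by-symbol to a8e aa 3 a8e a8e 8a8 a8e aa 3 a8e aa 3 aa a8e aa; joining the 15 pieces gives the next term.

a8eaa3a8ea8e8a8a8eaa3a8eaa3aaa8eaa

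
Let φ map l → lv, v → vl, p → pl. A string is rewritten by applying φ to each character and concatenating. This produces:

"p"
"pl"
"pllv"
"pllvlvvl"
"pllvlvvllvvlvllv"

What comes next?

Rewriting the 16 symbols of pllvlvvllvvlvllv one by one yields pl lv lv vl lv vl vl lv lv vl vl lv vl lv lv vl; concatenated:

pllvlvvllvvlvllvlvvlvllvvllvlvvl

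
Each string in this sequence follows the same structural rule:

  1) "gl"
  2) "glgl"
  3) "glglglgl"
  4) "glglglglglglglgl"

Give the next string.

s(k+1) = s(k)·s(k) — each term doubles the last.
Doubling glglglglglglglgl:

glglglglglglglglglglglglglglglgl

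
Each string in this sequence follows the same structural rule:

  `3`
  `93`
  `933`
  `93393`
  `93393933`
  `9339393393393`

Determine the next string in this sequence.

This is a Fibonacci-style word recurrence s(k) = s(k−1)·s(k−2): e.g. 93·3 = 933.
The next term joins 9339393393393 and 93393933.

933939339339393393933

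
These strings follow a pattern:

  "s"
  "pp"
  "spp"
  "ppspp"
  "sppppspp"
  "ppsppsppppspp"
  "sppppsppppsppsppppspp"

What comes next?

From term 3 onward, concatenate the second-to-last term with the last: s·pp = spp, pp·spp = ppspp, …
The next term joins ppsppsppppspp and sppppsppppsppsppppspp.

ppsppsppppsppsppppsppppsppsppppspp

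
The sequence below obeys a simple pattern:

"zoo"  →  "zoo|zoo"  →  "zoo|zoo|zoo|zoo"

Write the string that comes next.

Each string is two copies of the previous one joined by '|'.
Doubling zoo|zoo|zoo|zoo with '|' between the halves:

zoo|zoo|zoo|zoo|zoo|zoo|zoo|zoo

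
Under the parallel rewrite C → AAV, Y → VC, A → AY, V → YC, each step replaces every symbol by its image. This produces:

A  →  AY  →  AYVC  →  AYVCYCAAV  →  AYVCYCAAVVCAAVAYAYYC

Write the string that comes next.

Rewriting the 20 symbols of AYVCYCAAVVCAAVAYAYYC one by one yields AY VC YC AAV VC AAV AY AY YC YC AAV AY AY YC AY VC AY VC VC AAV; concatenated:

AYVCYCAAVVCAAVAYAYYCYCAAVAYAYYCAYVCAYVCVCAAV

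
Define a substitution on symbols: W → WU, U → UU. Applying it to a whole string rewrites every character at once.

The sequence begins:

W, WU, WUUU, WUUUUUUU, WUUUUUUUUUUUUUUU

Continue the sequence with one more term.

φ(WUUUUUUUUUUUUUUU) expands symbol-by-symbol to WU UU UU UU UU UU UU UU UU UU UU UU UU UU UU UU; joining the 16 pieces gives the next term.

WUUUUUUUUUUUUUUUUUUUUUUUUUUUUUUU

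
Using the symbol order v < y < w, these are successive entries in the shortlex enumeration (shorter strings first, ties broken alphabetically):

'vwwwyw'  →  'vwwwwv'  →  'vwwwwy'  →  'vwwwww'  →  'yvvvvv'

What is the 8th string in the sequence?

yvvvyv

Continuing the enumeration 3 steps past yvvvvv: yvvvvv → yvvvvy → yvvvvw → (answer).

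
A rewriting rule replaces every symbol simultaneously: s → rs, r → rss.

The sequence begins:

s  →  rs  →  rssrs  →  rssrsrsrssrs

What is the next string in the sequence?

Apply φ to rssrsrsrssrs symbol by symbol: r→rss, s→rs, s→rs, r→rss, s→rs, r→rss, s→rs, r→rss, s→rs, s→rs, r→rss, s→rs; joined: rss rs rs rss rs rss rs rss rs rs rss rs.

rssrsrsrssrsrssrsrssrsrsrssrs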